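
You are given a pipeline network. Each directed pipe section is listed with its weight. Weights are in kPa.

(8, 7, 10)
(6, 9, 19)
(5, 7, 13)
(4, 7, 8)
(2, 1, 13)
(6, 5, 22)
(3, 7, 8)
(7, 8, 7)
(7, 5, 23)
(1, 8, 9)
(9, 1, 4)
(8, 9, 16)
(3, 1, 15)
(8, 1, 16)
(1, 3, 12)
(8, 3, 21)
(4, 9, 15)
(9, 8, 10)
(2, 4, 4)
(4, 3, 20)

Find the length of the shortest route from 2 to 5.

Candidate routes:
2 → 4 → 3 → 7 → 5: 4+20+8+23 = 55
2 → 4 → 7 → 5: 4+8+23 = 35
The minimum is 35 kPa via 2 → 4 → 7 → 5.

35 kPa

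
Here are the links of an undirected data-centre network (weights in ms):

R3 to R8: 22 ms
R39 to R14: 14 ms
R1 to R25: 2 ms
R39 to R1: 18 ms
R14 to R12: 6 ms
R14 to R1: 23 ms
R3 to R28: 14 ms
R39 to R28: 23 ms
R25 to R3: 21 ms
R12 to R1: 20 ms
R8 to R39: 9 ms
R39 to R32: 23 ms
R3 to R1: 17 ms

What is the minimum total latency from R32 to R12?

43 ms

Settle nodes by increasing distance from R32:
R32: 0
R39: 23  (via R32)
R8: 32  (via R39)
R14: 37  (via R39)
R1: 41  (via R39)
R12: 43  (via R14)
Shortest route: R32–R39–R14–R12 = 43 ms.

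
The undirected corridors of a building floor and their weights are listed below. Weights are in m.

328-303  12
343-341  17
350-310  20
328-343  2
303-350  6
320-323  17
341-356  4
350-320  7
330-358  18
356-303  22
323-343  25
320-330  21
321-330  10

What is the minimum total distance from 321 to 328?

Compare a few routes:
321 → 330 → 320 → 323 → 343 → 328: 10+21+17+25+2 = 75
321 → 330 → 320 → 350 → 303 → 328: 10+21+7+6+12 = 56
Cheapest is 321 → 330 → 320 → 350 → 303 → 328 at 56 m.

56 m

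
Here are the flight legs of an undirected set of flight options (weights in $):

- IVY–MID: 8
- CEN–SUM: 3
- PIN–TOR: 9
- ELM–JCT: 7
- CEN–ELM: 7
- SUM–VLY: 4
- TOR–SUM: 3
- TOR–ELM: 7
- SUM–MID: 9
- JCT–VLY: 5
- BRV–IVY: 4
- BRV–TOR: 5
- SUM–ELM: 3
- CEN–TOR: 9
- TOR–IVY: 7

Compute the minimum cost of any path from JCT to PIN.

Candidate routes:
JCT–ELM–SUM–TOR–PIN: 7+3+3+9 = 22
JCT–VLY–SUM–ELM–TOR–PIN: 5+4+3+7+9 = 28
JCT–VLY–SUM–TOR–PIN: 5+4+3+9 = 21
JCT–ELM–TOR–PIN: 7+7+9 = 23
Cheapest is JCT–VLY–SUM–TOR–PIN at $21.

$21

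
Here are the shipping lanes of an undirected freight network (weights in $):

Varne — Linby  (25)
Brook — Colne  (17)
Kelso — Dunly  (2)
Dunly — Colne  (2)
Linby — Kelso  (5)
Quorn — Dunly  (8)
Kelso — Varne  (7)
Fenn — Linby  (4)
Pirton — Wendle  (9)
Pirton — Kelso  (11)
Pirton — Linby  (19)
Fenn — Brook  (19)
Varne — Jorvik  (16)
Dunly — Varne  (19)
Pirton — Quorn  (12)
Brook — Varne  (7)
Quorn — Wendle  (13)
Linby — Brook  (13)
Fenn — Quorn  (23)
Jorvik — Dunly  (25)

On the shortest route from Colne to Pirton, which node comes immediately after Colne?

Compare a few routes:
Colne - Dunly - Quorn - Wendle - Pirton: 2+8+13+9 = 32
Colne - Dunly - Kelso - Pirton: 2+2+11 = 15
Colne - Dunly - Kelso - Linby - Pirton: 2+2+5+19 = 28
Colne - Dunly - Quorn - Pirton: 2+8+12 = 22
The minimum is $15 via Colne - Dunly - Kelso - Pirton.
So from Colne the first move is to Dunly.

Dunly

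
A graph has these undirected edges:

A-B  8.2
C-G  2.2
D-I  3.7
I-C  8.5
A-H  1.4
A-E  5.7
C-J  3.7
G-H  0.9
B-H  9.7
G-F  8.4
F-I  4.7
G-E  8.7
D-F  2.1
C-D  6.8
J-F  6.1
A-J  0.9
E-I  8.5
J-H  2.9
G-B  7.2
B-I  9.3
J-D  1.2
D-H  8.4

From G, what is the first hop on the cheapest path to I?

H

Compare a few routes:
G–H–A–J–D–I: 0.9+1.4+0.9+1.2+3.7 = 8.1
G–H–J–D–I: 0.9+2.9+1.2+3.7 = 8.7
The minimum is 8.1 via G–H–A–J–D–I.
So from G the first move is to H.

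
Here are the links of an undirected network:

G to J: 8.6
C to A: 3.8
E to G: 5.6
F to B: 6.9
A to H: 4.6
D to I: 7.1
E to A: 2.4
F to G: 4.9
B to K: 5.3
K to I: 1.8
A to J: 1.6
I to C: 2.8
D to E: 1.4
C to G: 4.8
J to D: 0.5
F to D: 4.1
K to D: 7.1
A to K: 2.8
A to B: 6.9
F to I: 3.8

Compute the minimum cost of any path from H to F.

Candidate routes:
H - A - C - I - F: 4.6+3.8+2.8+3.8 = 15
H - A - K - I - F: 4.6+2.8+1.8+3.8 = 13
H - A - E - D - F: 4.6+2.4+1.4+4.1 = 12.5
H - A - J - D - F: 4.6+1.6+0.5+4.1 = 10.8
The minimum is 10.8 via H - A - J - D - F.

10.8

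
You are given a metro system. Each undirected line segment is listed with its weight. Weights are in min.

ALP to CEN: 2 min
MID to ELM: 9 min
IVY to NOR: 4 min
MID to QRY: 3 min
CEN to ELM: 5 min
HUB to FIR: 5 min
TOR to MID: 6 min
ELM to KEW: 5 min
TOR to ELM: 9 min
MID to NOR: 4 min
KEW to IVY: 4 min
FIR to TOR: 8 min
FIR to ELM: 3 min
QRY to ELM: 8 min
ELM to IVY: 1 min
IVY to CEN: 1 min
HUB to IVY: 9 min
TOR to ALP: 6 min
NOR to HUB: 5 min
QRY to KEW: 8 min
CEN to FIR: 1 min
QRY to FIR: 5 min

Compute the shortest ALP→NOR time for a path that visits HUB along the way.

Best ALP to HUB: ALP–CEN–FIR–HUB costing 8
Shortest HUB→NOR: HUB–NOR = 5
Total via HUB: 8 + 5 = 13 min.

13 min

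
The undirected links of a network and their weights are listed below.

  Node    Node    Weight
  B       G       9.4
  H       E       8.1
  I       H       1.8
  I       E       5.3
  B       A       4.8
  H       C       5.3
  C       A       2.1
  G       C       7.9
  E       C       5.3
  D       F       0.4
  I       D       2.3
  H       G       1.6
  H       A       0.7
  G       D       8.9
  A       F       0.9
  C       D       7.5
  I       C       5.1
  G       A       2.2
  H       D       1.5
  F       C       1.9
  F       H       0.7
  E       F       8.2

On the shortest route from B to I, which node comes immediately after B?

A

Enumerating some paths:
B–A–H–I: 4.8+0.7+1.8 = 7.3
B–A–F–H–I: 4.8+0.9+0.7+1.8 = 8.2
Cheapest is B–A–H–I at 7.3.
So from B the first move is to A.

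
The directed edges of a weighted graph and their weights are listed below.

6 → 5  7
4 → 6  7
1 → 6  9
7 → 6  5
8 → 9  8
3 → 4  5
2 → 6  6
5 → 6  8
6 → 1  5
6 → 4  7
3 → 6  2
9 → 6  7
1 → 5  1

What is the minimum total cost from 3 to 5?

Candidate routes:
3 - 6 - 1 - 5: 2+5+1 = 8
3 - 4 - 6 - 1 - 5: 5+7+5+1 = 18
3 - 6 - 5: 2+7 = 9
3 - 4 - 6 - 5: 5+7+7 = 19
Cheapest is 3 - 6 - 1 - 5 at 8.

8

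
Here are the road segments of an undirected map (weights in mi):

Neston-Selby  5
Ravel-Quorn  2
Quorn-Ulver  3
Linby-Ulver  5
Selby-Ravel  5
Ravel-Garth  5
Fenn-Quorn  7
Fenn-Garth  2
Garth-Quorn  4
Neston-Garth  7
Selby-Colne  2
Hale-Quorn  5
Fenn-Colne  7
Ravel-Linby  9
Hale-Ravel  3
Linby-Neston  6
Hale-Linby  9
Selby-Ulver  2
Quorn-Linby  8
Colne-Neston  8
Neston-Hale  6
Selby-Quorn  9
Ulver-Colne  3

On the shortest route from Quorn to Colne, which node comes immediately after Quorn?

Enumerating some paths:
Quorn–Selby–Colne: 9+2 = 11
Quorn–Ulver–Colne: 3+3 = 6
Quorn–Ulver–Selby–Colne: 3+2+2 = 7
Quorn–Ravel–Selby–Colne: 2+5+2 = 9
The minimum is 6 mi via Quorn–Ulver–Colne.
So from Quorn the first move is to Ulver.

Ulver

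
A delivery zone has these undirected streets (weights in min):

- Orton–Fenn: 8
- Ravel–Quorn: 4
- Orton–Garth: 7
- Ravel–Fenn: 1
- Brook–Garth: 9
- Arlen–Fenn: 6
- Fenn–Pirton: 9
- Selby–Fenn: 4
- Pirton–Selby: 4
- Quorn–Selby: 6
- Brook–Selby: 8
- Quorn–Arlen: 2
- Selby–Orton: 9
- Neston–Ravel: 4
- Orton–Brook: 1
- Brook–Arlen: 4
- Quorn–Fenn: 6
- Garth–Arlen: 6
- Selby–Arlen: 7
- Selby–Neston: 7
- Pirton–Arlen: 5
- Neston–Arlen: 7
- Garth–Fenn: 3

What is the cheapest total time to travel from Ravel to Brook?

Settle nodes by increasing distance from Ravel:
Ravel: 0
Fenn: 1  (via Ravel)
Garth: 4  (via Fenn)
Neston: 4  (via Ravel)
Quorn: 4  (via Ravel)
Selby: 5  (via Fenn)
Arlen: 6  (via Quorn)
Pirton: 9  (via Selby)
Orton: 9  (via Fenn)
Brook: 10  (via Arlen)
Shortest route: Ravel–Quorn–Arlen–Brook = 10 min.

10 min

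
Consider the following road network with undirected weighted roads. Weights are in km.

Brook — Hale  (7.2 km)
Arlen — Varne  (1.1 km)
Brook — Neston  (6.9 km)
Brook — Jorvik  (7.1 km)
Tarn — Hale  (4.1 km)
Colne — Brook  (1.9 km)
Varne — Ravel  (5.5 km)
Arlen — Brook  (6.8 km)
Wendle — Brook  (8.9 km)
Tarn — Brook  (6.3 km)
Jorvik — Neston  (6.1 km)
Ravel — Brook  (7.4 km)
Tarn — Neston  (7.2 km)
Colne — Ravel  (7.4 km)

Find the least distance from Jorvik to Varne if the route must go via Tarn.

27.5 km

Best Jorvik to Tarn: Jorvik → Neston → Tarn costing 13.3
Shortest Tarn→Varne: Tarn → Brook → Arlen → Varne = 14.2
Total via Tarn: 13.3 + 14.2 = 27.5 km.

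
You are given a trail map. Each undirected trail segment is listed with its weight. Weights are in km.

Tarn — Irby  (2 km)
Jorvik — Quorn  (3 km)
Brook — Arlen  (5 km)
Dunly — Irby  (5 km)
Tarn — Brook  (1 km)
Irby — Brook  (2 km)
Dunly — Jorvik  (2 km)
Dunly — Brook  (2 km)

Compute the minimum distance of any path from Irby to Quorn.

9 km

Running Dijkstra from Irby:
Irby: 0
Tarn: 2  (via Irby)
Brook: 2  (via Irby)
Dunly: 4  (via Brook)
Jorvik: 6  (via Dunly)
Arlen: 7  (via Brook)
Quorn: 9  (via Jorvik)
Shortest route: Irby–Brook–Dunly–Jorvik–Quorn = 9 km.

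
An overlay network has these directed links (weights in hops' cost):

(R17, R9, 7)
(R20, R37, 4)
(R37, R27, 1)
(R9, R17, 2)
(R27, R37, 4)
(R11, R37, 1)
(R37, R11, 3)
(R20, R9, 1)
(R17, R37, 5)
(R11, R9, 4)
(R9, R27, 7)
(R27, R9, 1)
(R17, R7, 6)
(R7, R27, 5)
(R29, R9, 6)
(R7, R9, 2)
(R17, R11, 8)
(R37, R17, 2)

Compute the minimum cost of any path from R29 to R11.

Compare a few routes:
R29–R9–R17–R7–R27–R37–R11: 6+2+6+5+4+3 = 26
R29–R9–R17–R11: 6+2+8 = 16
R29–R9–R27–R37–R11: 6+7+4+3 = 20
The minimum is 16 hops' cost via R29–R9–R17–R11.

16 hops' cost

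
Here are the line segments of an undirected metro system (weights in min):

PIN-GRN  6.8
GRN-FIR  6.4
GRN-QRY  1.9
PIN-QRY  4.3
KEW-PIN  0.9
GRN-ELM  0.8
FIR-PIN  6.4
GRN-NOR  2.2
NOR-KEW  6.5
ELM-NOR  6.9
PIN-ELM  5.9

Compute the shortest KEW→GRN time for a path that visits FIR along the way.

Shortest KEW→FIR: KEW–PIN–FIR = 7.3
Shortest FIR→GRN: FIR–GRN = 6.4
Total via FIR: 7.3 + 6.4 = 13.7 min.

13.7 min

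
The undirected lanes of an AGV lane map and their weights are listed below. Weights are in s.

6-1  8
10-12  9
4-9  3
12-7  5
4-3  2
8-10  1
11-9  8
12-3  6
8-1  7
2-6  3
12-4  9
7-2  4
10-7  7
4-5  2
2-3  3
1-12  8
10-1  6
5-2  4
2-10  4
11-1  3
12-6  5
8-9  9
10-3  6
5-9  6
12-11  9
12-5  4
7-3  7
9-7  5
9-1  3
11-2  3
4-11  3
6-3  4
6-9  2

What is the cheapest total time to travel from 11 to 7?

Running Dijkstra from 11:
11: 0
1: 3  (via 11)
2: 3  (via 11)
4: 3  (via 11)
3: 5  (via 4)
5: 5  (via 4)
6: 6  (via 2)
9: 6  (via 1)
7: 7  (via 2)
Shortest route: 11 → 2 → 7 = 7 s.

7 s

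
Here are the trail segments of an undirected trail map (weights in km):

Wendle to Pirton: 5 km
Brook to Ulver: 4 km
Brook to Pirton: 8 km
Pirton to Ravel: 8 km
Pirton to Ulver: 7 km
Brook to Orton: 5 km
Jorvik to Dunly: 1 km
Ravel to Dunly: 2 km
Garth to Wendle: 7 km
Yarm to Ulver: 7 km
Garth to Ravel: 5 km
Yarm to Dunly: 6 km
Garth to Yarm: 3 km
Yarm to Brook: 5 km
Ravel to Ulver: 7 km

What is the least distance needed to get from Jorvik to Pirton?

Settle nodes by increasing distance from Jorvik:
Jorvik: 0
Dunly: 1  (via Jorvik)
Ravel: 3  (via Dunly)
Yarm: 7  (via Dunly)
Garth: 8  (via Ravel)
Ulver: 10  (via Ravel)
Pirton: 11  (via Ravel)
Shortest route: Jorvik–Dunly–Ravel–Pirton = 11 km.

11 km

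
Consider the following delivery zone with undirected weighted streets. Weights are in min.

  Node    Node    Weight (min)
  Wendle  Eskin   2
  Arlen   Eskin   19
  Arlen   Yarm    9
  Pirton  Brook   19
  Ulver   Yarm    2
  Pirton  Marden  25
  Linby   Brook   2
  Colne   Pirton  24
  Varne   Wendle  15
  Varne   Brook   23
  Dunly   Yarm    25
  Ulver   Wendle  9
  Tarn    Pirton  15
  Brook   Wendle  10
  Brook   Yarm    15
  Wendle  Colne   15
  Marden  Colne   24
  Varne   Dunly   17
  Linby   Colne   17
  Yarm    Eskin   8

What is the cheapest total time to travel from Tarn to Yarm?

Running Dijkstra from Tarn:
Tarn: 0
Pirton: 15  (via Tarn)
Brook: 34  (via Pirton)
Linby: 36  (via Brook)
Colne: 39  (via Pirton)
Marden: 40  (via Pirton)
Wendle: 44  (via Brook)
Eskin: 46  (via Wendle)
Yarm: 49  (via Brook)
Shortest route: Tarn–Pirton–Brook–Yarm = 49 min.

49 min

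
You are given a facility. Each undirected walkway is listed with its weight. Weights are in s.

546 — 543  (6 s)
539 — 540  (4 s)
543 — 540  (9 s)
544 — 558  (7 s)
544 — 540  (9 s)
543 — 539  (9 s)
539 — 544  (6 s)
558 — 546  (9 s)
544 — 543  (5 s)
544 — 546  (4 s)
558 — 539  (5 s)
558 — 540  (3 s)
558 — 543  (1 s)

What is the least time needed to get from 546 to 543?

6 s

Compare a few routes:
546 → 544 → 543: 4+5 = 9
546 → 543: 6 = 6
Cheapest is 546 → 543 at 6 s.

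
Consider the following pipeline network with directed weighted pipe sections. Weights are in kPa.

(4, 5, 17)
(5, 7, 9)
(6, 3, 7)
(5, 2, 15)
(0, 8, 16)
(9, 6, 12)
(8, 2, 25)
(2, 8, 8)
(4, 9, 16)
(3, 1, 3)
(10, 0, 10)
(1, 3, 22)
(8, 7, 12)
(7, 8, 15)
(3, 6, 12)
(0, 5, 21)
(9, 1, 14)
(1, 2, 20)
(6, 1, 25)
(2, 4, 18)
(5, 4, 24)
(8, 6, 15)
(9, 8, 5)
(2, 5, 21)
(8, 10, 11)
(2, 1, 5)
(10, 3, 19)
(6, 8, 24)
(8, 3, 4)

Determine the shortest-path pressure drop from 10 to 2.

42 kPa

Settle nodes by increasing distance from 10:
10: 0
0: 10  (via 10)
3: 19  (via 10)
1: 22  (via 3)
8: 26  (via 0)
5: 31  (via 0)
6: 31  (via 3)
7: 38  (via 8)
2: 42  (via 1)
Shortest route: 10–3–1–2 = 42 kPa.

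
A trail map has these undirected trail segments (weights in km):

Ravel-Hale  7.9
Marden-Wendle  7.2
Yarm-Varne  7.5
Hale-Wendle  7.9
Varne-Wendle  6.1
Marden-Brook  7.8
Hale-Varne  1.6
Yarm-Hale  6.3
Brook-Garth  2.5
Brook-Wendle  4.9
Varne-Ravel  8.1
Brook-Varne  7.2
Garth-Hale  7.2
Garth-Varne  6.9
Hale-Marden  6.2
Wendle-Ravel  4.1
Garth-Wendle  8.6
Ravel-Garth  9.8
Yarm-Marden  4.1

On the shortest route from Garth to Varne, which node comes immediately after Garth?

Enumerating some paths:
Garth - Varne: 6.9 = 6.9
Garth - Hale - Varne: 7.2+1.6 = 8.8
The minimum is 6.9 km via Garth - Varne.
So from Garth the first move is to Varne.

Varne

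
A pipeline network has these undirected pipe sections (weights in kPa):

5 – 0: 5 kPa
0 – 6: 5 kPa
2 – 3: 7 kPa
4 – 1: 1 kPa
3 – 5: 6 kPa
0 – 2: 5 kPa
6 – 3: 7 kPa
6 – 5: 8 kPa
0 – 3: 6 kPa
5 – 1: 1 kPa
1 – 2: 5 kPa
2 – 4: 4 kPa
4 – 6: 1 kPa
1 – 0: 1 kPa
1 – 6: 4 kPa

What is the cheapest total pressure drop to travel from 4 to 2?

4 kPa

Settle nodes by increasing distance from 4:
4: 0
1: 1  (via 4)
6: 1  (via 4)
0: 2  (via 1)
5: 2  (via 1)
2: 4  (via 4)
Shortest route: 4 → 2 = 4 kPa.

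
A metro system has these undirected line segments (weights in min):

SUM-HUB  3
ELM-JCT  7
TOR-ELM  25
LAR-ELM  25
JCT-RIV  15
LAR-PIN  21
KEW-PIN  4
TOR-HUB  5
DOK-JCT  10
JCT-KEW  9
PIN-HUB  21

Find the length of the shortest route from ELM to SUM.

Enumerating some paths:
ELM - JCT - KEW - PIN - HUB - SUM: 7+9+4+21+3 = 44
ELM - LAR - PIN - HUB - SUM: 25+21+21+3 = 70
ELM - TOR - HUB - SUM: 25+5+3 = 33
Cheapest is ELM - TOR - HUB - SUM at 33 min.

33 min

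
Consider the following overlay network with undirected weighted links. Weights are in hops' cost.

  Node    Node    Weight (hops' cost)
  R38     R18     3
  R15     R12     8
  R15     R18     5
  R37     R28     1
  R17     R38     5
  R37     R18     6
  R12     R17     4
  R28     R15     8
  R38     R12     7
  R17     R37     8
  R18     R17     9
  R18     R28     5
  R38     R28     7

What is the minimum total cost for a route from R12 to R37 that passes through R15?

Best R12 to R15: R12–R15 costing 8
Shortest R15→R37: R15–R28–R37 = 9
Total via R15: 8 + 9 = 17 hops' cost.

17 hops' cost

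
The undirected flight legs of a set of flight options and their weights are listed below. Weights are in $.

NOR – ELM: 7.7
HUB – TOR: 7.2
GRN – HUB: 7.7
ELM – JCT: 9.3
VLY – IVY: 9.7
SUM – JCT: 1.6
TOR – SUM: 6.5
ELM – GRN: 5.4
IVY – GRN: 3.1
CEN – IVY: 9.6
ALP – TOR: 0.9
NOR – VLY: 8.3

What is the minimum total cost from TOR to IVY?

$18

Enumerating some paths:
TOR–SUM–JCT–ELM–GRN–IVY: 6.5+1.6+9.3+5.4+3.1 = 25.9
TOR–HUB–GRN–IVY: 7.2+7.7+3.1 = 18
TOR–SUM–JCT–ELM–NOR–VLY–IVY: 6.5+1.6+9.3+7.7+8.3+9.7 = 43.1
The minimum is $18 via TOR–HUB–GRN–IVY.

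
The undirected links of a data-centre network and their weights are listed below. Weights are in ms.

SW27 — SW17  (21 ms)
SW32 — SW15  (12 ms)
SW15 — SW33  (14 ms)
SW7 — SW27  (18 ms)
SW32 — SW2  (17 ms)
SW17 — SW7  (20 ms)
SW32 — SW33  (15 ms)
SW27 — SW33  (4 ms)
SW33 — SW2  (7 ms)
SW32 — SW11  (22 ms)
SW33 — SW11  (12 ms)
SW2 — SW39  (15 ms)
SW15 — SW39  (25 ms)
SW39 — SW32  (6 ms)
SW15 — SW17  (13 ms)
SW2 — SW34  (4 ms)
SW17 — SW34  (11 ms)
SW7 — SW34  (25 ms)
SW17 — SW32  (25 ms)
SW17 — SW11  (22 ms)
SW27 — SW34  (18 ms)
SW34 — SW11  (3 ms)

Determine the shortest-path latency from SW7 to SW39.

43 ms

Settle nodes by increasing distance from SW7:
SW7: 0
SW27: 18  (via SW7)
SW17: 20  (via SW7)
SW33: 22  (via SW27)
SW34: 25  (via SW7)
SW11: 28  (via SW34)
SW2: 29  (via SW33)
SW15: 33  (via SW17)
SW32: 37  (via SW33)
SW39: 43  (via SW32)
Shortest route: SW7 → SW27 → SW33 → SW32 → SW39 = 43 ms.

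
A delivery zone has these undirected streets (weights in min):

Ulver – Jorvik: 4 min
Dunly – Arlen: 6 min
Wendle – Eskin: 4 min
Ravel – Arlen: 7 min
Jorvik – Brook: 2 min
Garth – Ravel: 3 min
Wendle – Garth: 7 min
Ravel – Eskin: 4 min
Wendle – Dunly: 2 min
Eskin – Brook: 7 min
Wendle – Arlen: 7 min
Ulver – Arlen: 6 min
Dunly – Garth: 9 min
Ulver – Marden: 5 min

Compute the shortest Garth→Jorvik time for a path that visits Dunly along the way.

Best Garth to Dunly: Garth–Dunly costing 9
Best Dunly to Jorvik: Dunly–Wendle–Eskin–Brook–Jorvik costing 15
Total via Dunly: 9 + 15 = 24 min.

24 min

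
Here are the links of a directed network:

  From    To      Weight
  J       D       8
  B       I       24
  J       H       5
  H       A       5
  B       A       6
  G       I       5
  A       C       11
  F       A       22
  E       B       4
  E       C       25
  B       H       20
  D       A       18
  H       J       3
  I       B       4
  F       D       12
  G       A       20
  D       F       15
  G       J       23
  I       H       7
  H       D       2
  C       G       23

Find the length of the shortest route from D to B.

61

Compare a few routes:
D - F - A - C - G - I - B: 15+22+11+23+5+4 = 80
D - A - C - G - I - B: 18+11+23+5+4 = 61
Cheapest is D - A - C - G - I - B at 61.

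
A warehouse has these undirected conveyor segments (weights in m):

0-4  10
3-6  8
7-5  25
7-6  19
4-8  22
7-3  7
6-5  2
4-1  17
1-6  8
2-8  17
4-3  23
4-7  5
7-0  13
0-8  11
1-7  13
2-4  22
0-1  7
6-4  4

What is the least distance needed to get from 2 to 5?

Enumerating some paths:
2–4–7–3–6–5: 22+5+7+8+2 = 44
2–8–0–4–6–5: 17+11+10+4+2 = 44
2–4–6–5: 22+4+2 = 28
2–8–0–1–6–5: 17+11+7+8+2 = 45
Cheapest is 2–4–6–5 at 28 m.

28 m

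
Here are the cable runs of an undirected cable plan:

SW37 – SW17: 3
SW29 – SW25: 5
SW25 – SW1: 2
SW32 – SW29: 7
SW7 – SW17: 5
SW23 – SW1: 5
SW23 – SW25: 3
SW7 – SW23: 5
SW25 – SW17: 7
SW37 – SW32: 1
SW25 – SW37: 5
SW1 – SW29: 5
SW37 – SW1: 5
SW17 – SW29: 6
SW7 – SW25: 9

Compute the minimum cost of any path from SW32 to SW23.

9

Shortest distances from SW32:
SW32: 0
SW37: 1  (via SW32)
SW17: 4  (via SW37)
SW25: 6  (via SW37)
SW1: 6  (via SW37)
SW29: 7  (via SW32)
SW23: 9  (via SW25)
Shortest route: SW32 → SW37 → SW25 → SW23 = 9.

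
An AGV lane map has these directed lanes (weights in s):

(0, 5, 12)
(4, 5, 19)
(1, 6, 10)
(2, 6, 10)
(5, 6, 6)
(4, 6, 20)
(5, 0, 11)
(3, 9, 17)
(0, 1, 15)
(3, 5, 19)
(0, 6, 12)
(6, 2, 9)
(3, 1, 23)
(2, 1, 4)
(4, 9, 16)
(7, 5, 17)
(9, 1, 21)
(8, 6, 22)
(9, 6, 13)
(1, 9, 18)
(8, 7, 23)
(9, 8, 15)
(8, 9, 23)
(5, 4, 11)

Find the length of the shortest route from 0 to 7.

Running Dijkstra from 0:
0: 0
5: 12  (via 0)
6: 12  (via 0)
1: 15  (via 0)
2: 21  (via 6)
4: 23  (via 5)
9: 33  (via 1)
8: 48  (via 9)
7: 71  (via 8)
Shortest route: 0–1–9–8–7 = 71 s.

71 s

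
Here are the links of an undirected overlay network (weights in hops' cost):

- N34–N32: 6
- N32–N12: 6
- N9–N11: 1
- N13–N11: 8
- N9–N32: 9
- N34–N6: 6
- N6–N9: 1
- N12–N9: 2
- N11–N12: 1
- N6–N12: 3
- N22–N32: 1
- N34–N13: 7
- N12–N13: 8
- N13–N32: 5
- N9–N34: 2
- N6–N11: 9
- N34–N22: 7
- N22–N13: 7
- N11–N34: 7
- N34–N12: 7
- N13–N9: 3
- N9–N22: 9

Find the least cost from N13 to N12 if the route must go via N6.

Shortest N13→N6: N13–N9–N6 = 4
Shortest N6→N12: N6–N12 = 3
Total via N6: 4 + 3 = 7 hops' cost.

7 hops' cost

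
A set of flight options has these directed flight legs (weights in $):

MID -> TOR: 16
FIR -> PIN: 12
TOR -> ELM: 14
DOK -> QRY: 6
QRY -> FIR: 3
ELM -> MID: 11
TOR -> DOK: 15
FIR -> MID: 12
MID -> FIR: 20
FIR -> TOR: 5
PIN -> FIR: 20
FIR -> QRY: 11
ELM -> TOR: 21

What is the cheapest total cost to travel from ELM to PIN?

Compare a few routes:
ELM → TOR → DOK → QRY → FIR → PIN: 21+15+6+3+12 = 57
ELM → MID → FIR → PIN: 11+20+12 = 43
The minimum is $43 via ELM → MID → FIR → PIN.

$43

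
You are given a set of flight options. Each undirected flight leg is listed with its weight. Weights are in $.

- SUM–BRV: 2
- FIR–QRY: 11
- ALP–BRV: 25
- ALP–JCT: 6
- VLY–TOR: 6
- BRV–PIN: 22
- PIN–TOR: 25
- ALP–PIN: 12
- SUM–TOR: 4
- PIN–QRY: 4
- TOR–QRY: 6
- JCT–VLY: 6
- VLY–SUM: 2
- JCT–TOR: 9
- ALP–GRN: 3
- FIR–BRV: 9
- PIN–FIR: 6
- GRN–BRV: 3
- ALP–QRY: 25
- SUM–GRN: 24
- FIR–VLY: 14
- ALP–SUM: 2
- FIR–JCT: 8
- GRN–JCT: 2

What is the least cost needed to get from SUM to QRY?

Enumerating some paths:
SUM–BRV–FIR–PIN–QRY: 2+9+6+4 = 21
SUM–ALP–PIN–QRY: 2+12+4 = 18
SUM–VLY–TOR–QRY: 2+6+6 = 14
SUM–TOR–QRY: 4+6 = 10
Cheapest is SUM–TOR–QRY at $10.

$10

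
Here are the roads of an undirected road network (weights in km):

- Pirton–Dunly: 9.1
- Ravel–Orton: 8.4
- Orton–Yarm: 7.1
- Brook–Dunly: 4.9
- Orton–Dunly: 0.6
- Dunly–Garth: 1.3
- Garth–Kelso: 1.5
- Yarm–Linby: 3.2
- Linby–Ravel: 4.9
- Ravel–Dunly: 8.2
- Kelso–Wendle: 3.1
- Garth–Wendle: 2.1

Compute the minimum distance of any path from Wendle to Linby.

14.3 km

Candidate routes:
Wendle - Kelso - Garth - Dunly - Orton - Yarm - Linby: 3.1+1.5+1.3+0.6+7.1+3.2 = 16.8
Wendle - Garth - Dunly - Orton - Yarm - Linby: 2.1+1.3+0.6+7.1+3.2 = 14.3
Wendle - Garth - Dunly - Ravel - Linby: 2.1+1.3+8.2+4.9 = 16.5
Cheapest is Wendle - Garth - Dunly - Orton - Yarm - Linby at 14.3 km.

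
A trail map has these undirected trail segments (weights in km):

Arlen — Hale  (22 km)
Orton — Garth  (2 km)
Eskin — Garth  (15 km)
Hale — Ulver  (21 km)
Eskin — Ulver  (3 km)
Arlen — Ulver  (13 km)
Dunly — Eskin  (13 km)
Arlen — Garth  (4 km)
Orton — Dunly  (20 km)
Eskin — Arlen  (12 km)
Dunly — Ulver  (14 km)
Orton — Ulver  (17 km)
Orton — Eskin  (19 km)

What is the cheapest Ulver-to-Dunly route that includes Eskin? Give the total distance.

16 km

Shortest Ulver→Eskin: Ulver → Eskin = 3
Shortest Eskin→Dunly: Eskin → Dunly = 13
Total via Eskin: 3 + 13 = 16 km.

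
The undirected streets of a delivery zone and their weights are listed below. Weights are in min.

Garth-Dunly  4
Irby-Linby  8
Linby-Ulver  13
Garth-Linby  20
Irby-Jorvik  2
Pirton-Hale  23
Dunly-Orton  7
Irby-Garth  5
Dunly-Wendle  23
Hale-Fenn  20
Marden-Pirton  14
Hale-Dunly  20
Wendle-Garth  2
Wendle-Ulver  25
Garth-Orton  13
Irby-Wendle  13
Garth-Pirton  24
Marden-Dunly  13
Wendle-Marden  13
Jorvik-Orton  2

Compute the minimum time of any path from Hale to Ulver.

Running Dijkstra from Hale:
Hale: 0
Dunly: 20  (via Hale)
Fenn: 20  (via Hale)
Pirton: 23  (via Hale)
Garth: 24  (via Dunly)
Wendle: 26  (via Garth)
Orton: 27  (via Dunly)
Irby: 29  (via Garth)
Jorvik: 29  (via Orton)
Marden: 33  (via Dunly)
Linby: 37  (via Irby)
Ulver: 50  (via Linby)
Shortest route: Hale → Dunly → Garth → Irby → Linby → Ulver = 50 min.

50 min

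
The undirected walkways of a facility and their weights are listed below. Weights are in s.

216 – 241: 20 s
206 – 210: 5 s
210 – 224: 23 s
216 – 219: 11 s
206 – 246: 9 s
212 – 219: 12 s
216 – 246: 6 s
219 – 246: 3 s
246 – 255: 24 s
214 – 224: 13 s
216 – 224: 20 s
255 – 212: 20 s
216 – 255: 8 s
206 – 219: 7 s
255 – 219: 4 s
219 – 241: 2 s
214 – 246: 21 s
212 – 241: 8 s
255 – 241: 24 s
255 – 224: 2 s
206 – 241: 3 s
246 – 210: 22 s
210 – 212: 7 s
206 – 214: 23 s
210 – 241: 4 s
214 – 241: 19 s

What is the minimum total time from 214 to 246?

21 s

Running Dijkstra from 214:
214: 0
224: 13  (via 214)
255: 15  (via 224)
241: 19  (via 214)
219: 19  (via 255)
246: 21  (via 214)
Shortest route: 214–246 = 21 s.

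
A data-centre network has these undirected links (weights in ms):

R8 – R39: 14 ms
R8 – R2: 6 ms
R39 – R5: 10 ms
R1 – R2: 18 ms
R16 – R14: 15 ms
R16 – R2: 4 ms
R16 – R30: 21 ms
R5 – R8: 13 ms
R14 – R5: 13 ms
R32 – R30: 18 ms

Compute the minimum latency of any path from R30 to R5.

44 ms

Shortest distances from R30:
R30: 0
R32: 18  (via R30)
R16: 21  (via R30)
R2: 25  (via R16)
R8: 31  (via R2)
R14: 36  (via R16)
R1: 43  (via R2)
R5: 44  (via R8)
Shortest route: R30 → R16 → R2 → R8 → R5 = 44 ms.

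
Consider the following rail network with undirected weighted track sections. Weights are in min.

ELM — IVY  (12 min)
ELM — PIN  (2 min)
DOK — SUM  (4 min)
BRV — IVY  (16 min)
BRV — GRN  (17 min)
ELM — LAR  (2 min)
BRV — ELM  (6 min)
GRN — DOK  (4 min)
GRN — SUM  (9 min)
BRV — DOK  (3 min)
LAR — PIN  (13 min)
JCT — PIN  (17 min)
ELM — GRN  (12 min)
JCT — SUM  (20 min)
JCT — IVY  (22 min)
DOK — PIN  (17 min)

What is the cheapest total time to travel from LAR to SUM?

15 min

Settle nodes by increasing distance from LAR:
LAR: 0
ELM: 2  (via LAR)
PIN: 4  (via ELM)
BRV: 8  (via ELM)
DOK: 11  (via BRV)
IVY: 14  (via ELM)
GRN: 14  (via ELM)
SUM: 15  (via DOK)
Shortest route: LAR–ELM–BRV–DOK–SUM = 15 min.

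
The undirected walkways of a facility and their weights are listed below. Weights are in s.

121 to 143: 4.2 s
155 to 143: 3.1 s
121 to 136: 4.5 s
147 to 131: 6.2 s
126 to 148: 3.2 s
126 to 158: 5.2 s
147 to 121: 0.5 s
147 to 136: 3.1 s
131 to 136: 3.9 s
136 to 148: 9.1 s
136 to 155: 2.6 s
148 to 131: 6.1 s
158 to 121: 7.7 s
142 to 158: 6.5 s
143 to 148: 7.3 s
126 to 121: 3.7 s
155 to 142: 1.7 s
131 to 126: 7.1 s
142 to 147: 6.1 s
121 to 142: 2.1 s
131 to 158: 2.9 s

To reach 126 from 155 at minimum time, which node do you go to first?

Candidate routes:
155 - 136 - 121 - 126: 2.6+4.5+3.7 = 10.8
155 - 142 - 121 - 126: 1.7+2.1+3.7 = 7.5
155 - 136 - 147 - 121 - 126: 2.6+3.1+0.5+3.7 = 9.9
The minimum is 7.5 s via 155 - 142 - 121 - 126.
So from 155 the first move is to 142.

142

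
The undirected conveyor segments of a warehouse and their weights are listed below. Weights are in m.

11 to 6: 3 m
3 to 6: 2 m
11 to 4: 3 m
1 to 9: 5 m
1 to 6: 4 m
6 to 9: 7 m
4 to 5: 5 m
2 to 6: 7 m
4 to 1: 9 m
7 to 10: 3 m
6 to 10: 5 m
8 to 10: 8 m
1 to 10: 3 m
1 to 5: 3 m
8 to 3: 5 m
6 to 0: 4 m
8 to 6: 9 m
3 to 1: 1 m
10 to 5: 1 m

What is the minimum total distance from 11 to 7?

Compare a few routes:
11 → 6 → 3 → 1 → 10 → 7: 3+2+1+3+3 = 12
11 → 6 → 10 → 7: 3+5+3 = 11
11 → 4 → 5 → 10 → 7: 3+5+1+3 = 12
The minimum is 11 m via 11 → 6 → 10 → 7.

11 m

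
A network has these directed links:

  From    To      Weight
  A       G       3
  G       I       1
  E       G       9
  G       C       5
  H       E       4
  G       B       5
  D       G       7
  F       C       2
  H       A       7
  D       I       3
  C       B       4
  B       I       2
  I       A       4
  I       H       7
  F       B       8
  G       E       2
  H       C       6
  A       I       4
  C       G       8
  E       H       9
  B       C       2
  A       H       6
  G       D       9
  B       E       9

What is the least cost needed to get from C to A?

Enumerating some paths:
C → B → I → A: 4+2+4 = 10
C → G → I → A: 8+1+4 = 13
C → G → B → I → A: 8+5+2+4 = 19
The minimum is 10 via C → B → I → A.

10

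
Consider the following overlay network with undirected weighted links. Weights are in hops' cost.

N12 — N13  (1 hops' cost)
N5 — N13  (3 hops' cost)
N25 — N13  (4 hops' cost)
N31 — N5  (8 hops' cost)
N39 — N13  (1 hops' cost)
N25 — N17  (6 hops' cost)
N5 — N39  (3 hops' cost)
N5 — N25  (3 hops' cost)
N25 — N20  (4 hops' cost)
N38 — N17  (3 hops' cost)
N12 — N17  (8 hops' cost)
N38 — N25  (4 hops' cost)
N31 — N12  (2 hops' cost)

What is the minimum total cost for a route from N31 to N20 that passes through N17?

20 hops' cost

Shortest N31→N17: N31 → N12 → N17 = 10
Best N17 to N20: N17 → N25 → N20 costing 10
Total via N17: 10 + 10 = 20 hops' cost.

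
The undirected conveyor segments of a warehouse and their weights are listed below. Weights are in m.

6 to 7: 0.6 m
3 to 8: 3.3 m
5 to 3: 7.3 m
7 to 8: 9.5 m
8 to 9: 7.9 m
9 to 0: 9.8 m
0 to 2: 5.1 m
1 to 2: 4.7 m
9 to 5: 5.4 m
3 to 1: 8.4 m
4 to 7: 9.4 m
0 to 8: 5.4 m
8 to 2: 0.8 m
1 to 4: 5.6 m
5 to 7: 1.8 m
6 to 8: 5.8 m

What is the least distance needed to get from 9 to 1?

Shortest distances from 9:
9: 0
5: 5.4  (via 9)
7: 7.2  (via 5)
6: 7.8  (via 7)
8: 7.9  (via 9)
2: 8.7  (via 8)
0: 9.8  (via 9)
3: 11.2  (via 8)
1: 13.4  (via 2)
Shortest route: 9 → 8 → 2 → 1 = 13.4 m.

13.4 m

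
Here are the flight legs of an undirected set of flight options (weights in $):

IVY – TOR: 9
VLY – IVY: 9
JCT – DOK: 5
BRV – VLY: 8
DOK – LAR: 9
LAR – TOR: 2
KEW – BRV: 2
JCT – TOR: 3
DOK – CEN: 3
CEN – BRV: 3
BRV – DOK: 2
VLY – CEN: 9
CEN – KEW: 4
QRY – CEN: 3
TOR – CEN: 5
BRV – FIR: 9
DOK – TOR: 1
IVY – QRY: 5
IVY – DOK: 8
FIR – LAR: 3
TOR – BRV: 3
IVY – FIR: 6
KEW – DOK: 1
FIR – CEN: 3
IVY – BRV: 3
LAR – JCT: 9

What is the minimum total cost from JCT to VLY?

Running Dijkstra from JCT:
JCT: 0
TOR: 3  (via JCT)
DOK: 4  (via TOR)
LAR: 5  (via TOR)
KEW: 5  (via DOK)
BRV: 6  (via TOR)
CEN: 7  (via DOK)
FIR: 8  (via LAR)
IVY: 9  (via BRV)
QRY: 10  (via CEN)
VLY: 14  (via BRV)
Shortest route: JCT → TOR → BRV → VLY = $14.

$14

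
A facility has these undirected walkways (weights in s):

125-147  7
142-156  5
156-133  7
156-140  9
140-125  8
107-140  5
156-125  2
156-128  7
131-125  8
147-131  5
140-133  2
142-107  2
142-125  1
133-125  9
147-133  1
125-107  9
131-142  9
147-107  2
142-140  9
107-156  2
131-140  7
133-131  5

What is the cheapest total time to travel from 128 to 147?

11 s

Compare a few routes:
128–156–125–142–107–147: 7+2+1+2+2 = 14
128–156–107–147: 7+2+2 = 11
The minimum is 11 s via 128–156–107–147.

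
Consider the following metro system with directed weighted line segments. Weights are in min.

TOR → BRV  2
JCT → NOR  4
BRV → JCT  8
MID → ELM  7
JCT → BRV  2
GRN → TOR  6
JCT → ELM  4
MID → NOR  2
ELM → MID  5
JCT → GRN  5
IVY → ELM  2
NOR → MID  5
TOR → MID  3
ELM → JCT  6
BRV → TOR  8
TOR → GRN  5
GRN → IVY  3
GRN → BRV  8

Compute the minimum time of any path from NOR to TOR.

Running Dijkstra from NOR:
NOR: 0
MID: 5  (via NOR)
ELM: 12  (via MID)
JCT: 18  (via ELM)
BRV: 20  (via JCT)
GRN: 23  (via JCT)
IVY: 26  (via GRN)
TOR: 28  (via BRV)
Shortest route: NOR → MID → ELM → JCT → BRV → TOR = 28 min.

28 min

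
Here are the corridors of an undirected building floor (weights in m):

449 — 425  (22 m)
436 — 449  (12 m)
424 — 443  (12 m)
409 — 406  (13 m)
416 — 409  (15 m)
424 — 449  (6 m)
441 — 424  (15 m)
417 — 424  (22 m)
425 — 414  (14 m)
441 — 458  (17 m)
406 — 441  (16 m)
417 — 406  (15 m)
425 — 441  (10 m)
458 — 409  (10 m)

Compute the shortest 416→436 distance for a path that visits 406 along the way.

77 m

Best 416 to 406: 416–409–406 costing 28
Best 406 to 436: 406–441–424–449–436 costing 49
Total via 406: 28 + 49 = 77 m.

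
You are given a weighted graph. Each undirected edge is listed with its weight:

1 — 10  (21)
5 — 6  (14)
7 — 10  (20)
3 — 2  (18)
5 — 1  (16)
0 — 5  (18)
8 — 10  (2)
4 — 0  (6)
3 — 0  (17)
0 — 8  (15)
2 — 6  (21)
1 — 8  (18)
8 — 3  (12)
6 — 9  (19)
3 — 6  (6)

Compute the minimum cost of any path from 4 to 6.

29

Settle nodes by increasing distance from 4:
4: 0
0: 6  (via 4)
8: 21  (via 0)
3: 23  (via 0)
10: 23  (via 8)
5: 24  (via 0)
6: 29  (via 3)
Shortest route: 4–0–3–6 = 29.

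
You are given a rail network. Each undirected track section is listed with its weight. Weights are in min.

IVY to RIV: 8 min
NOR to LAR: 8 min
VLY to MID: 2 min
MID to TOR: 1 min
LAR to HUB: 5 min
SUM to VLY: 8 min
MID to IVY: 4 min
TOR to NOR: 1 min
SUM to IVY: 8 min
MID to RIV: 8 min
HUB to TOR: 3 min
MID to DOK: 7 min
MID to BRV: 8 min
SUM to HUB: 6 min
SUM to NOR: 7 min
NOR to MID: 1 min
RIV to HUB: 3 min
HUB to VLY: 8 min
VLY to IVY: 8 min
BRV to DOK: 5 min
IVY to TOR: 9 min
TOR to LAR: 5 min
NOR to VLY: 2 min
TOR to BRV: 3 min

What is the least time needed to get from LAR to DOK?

Enumerating some paths:
LAR → TOR → NOR → MID → DOK: 5+1+1+7 = 14
LAR → TOR → MID → DOK: 5+1+7 = 13
LAR → NOR → MID → DOK: 8+1+7 = 16
Cheapest is LAR → TOR → MID → DOK at 13 min.

13 min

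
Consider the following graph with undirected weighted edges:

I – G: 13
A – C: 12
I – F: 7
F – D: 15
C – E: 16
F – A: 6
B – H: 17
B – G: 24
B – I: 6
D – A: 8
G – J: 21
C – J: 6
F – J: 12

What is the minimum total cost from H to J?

Compare a few routes:
H - B - G - J: 17+24+21 = 62
H - B - I - F - J: 17+6+7+12 = 42
H - B - I - G - J: 17+6+13+21 = 57
H - B - I - F - A - C - J: 17+6+7+6+12+6 = 54
The minimum is 42 via H - B - I - F - J.

42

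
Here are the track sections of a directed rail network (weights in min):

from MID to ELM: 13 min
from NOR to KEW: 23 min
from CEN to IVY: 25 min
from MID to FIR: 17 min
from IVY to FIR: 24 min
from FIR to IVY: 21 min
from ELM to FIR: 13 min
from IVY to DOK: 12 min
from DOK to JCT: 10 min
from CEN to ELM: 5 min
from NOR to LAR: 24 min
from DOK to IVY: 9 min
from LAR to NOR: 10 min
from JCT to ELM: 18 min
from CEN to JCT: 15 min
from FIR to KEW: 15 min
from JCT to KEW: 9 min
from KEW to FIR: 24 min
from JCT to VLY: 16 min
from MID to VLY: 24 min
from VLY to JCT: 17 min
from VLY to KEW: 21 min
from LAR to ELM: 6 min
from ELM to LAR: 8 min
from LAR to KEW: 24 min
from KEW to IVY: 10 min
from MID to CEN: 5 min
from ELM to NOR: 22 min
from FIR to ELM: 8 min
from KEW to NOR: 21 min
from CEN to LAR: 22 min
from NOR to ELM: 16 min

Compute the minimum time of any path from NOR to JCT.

Candidate routes:
NOR - ELM - FIR - IVY - DOK - JCT: 16+13+21+12+10 = 72
NOR - KEW - IVY - DOK - JCT: 23+10+12+10 = 55
NOR - ELM - FIR - KEW - IVY - DOK - JCT: 16+13+15+10+12+10 = 76
The minimum is 55 min via NOR - KEW - IVY - DOK - JCT.

55 min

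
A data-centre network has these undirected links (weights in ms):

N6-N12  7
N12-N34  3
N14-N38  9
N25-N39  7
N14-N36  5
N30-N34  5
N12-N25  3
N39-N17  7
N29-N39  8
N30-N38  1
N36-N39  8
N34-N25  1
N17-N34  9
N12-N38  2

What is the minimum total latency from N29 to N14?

Settle nodes by increasing distance from N29:
N29: 0
N39: 8  (via N29)
N25: 15  (via N39)
N17: 15  (via N39)
N36: 16  (via N39)
N34: 16  (via N25)
N12: 18  (via N25)
N38: 20  (via N12)
N30: 21  (via N34)
N14: 21  (via N36)
Shortest route: N29–N39–N36–N14 = 21 ms.

21 ms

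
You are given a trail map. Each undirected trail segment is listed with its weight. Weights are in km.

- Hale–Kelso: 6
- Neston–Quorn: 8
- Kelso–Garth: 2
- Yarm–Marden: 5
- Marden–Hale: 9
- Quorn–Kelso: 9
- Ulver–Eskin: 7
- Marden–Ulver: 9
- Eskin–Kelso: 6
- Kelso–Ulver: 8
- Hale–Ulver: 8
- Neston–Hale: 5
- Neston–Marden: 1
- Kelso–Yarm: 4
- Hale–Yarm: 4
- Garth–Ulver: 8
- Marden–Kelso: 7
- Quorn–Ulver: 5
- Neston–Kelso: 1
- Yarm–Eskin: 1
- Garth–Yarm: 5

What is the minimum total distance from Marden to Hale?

Candidate routes:
Marden–Yarm–Hale: 5+4 = 9
Marden–Neston–Hale: 1+5 = 6
Marden–Hale: 9 = 9
Marden–Neston–Kelso–Hale: 1+1+6 = 8
Cheapest is Marden–Neston–Hale at 6 km.

6 km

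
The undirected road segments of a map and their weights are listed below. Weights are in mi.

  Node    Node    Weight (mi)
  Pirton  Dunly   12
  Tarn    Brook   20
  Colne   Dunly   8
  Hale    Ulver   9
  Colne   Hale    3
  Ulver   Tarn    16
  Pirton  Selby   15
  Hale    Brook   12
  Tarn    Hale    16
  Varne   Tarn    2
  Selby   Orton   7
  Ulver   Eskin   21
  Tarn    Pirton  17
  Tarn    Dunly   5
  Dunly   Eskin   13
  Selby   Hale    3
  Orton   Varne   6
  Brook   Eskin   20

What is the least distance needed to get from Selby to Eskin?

Compare a few routes:
Selby - Hale - Brook - Eskin: 3+12+20 = 35
Selby - Orton - Varne - Tarn - Dunly - Eskin: 7+6+2+5+13 = 33
Selby - Hale - Ulver - Eskin: 3+9+21 = 33
Selby - Hale - Colne - Dunly - Eskin: 3+3+8+13 = 27
Cheapest is Selby - Hale - Colne - Dunly - Eskin at 27 mi.

27 mi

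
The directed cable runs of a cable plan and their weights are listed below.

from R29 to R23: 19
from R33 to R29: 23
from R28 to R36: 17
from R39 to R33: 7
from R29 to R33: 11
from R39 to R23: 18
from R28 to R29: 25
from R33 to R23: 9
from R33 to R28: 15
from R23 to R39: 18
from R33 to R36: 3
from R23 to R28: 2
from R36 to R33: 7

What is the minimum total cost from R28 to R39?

51

Running Dijkstra from R28:
R28: 0
R36: 17  (via R28)
R33: 24  (via R36)
R29: 25  (via R28)
R23: 33  (via R33)
R39: 51  (via R23)
Shortest route: R28 → R36 → R33 → R23 → R39 = 51.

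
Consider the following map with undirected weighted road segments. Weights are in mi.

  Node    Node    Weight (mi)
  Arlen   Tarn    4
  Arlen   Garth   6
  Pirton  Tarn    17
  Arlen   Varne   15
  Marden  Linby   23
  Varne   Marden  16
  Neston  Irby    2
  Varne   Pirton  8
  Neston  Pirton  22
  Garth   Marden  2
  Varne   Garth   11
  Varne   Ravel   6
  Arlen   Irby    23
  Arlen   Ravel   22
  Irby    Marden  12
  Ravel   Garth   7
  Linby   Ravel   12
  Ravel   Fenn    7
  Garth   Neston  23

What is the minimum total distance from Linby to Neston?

Shortest distances from Linby:
Linby: 0
Ravel: 12  (via Linby)
Varne: 18  (via Ravel)
Fenn: 19  (via Ravel)
Garth: 19  (via Ravel)
Marden: 21  (via Garth)
Arlen: 25  (via Garth)
Pirton: 26  (via Varne)
Tarn: 29  (via Arlen)
Irby: 33  (via Marden)
Neston: 35  (via Irby)
Shortest route: Linby → Ravel → Garth → Marden → Irby → Neston = 35 mi.

35 mi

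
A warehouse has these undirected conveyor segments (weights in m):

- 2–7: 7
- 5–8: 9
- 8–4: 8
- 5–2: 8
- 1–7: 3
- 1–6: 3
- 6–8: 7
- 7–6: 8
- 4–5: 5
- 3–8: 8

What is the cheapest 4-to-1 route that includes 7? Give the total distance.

Best 4 to 7: 4 → 5 → 2 → 7 costing 20
Shortest 7→1: 7 → 1 = 3
Total via 7: 20 + 3 = 23 m.

23 m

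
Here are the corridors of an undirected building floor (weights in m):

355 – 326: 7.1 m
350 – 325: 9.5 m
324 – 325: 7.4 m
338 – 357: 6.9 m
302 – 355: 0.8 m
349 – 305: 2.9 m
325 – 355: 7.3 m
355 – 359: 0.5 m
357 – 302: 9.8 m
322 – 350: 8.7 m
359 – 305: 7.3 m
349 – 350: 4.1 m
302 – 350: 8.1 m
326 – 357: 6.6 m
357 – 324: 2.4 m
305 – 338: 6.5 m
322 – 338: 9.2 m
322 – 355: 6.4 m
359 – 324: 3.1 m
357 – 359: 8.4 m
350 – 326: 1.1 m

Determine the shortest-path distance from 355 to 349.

10.7 m

Running Dijkstra from 355:
355: 0
359: 0.5  (via 355)
302: 0.8  (via 355)
324: 3.6  (via 359)
357: 6  (via 324)
322: 6.4  (via 355)
326: 7.1  (via 355)
325: 7.3  (via 355)
305: 7.8  (via 359)
350: 8.2  (via 326)
349: 10.7  (via 305)
Shortest route: 355 → 359 → 305 → 349 = 10.7 m.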